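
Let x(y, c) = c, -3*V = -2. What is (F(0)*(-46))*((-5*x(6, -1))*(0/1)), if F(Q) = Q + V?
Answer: 0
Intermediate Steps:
V = ⅔ (V = -⅓*(-2) = ⅔ ≈ 0.66667)
F(Q) = ⅔ + Q (F(Q) = Q + ⅔ = ⅔ + Q)
(F(0)*(-46))*((-5*x(6, -1))*(0/1)) = ((⅔ + 0)*(-46))*((-5*(-1))*(0/1)) = ((⅔)*(-46))*(5*(0*1)) = -460*0/3 = -92/3*0 = 0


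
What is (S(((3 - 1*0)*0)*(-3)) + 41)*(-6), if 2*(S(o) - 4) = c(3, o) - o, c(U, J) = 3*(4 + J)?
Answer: -306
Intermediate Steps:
c(U, J) = 12 + 3*J
S(o) = 10 + o (S(o) = 4 + ((12 + 3*o) - o)/2 = 4 + (12 + 2*o)/2 = 4 + (6 + o) = 10 + o)
(S(((3 - 1*0)*0)*(-3)) + 41)*(-6) = ((10 + ((3 - 1*0)*0)*(-3)) + 41)*(-6) = ((10 + ((3 + 0)*0)*(-3)) + 41)*(-6) = ((10 + (3*0)*(-3)) + 41)*(-6) = ((10 + 0*(-3)) + 41)*(-6) = ((10 + 0) + 41)*(-6) = (10 + 41)*(-6) = 51*(-6) = -306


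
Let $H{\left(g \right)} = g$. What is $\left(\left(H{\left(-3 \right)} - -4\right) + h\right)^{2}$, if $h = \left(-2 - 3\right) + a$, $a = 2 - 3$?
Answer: $25$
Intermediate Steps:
$a = -1$
$h = -6$ ($h = \left(-2 - 3\right) - 1 = -5 - 1 = -6$)
$\left(\left(H{\left(-3 \right)} - -4\right) + h\right)^{2} = \left(\left(-3 - -4\right) - 6\right)^{2} = \left(\left(-3 + 4\right) - 6\right)^{2} = \left(1 - 6\right)^{2} = \left(-5\right)^{2} = 25$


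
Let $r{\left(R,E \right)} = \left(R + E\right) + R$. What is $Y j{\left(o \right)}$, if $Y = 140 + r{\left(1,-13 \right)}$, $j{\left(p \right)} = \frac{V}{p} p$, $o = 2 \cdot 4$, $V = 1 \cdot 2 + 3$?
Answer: $645$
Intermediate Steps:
$V = 5$ ($V = 2 + 3 = 5$)
$r{\left(R,E \right)} = E + 2 R$ ($r{\left(R,E \right)} = \left(E + R\right) + R = E + 2 R$)
$o = 8$
$j{\left(p \right)} = 5$ ($j{\left(p \right)} = \frac{5}{p} p = 5$)
$Y = 129$ ($Y = 140 + \left(-13 + 2 \cdot 1\right) = 140 + \left(-13 + 2\right) = 140 - 11 = 129$)
$Y j{\left(o \right)} = 129 \cdot 5 = 645$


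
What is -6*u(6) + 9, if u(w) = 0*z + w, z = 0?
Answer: -27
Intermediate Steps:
u(w) = w (u(w) = 0*0 + w = 0 + w = w)
-6*u(6) + 9 = -6*6 + 9 = -36 + 9 = -27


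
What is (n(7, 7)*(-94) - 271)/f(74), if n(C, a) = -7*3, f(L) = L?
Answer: 1703/74 ≈ 23.014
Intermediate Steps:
n(C, a) = -21
(n(7, 7)*(-94) - 271)/f(74) = (-21*(-94) - 271)/74 = (1974 - 271)*(1/74) = 1703*(1/74) = 1703/74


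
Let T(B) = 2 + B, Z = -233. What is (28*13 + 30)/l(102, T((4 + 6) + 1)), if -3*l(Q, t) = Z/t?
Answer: 15366/233 ≈ 65.948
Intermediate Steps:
l(Q, t) = 233/(3*t) (l(Q, t) = -(-233)/(3*t) = 233/(3*t))
(28*13 + 30)/l(102, T((4 + 6) + 1)) = (28*13 + 30)/((233/(3*(2 + ((4 + 6) + 1))))) = (364 + 30)/((233/(3*(2 + (10 + 1))))) = 394/((233/(3*(2 + 11)))) = 394/(((233/3)/13)) = 394/(((233/3)*(1/13))) = 394/(233/39) = 394*(39/233) = 15366/233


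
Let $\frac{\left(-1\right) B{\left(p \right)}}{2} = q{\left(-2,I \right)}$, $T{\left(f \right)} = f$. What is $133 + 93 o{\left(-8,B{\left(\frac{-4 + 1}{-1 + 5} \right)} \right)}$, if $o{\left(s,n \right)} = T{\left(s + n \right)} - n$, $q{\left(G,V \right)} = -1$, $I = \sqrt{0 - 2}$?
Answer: $-611$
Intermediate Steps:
$I = i \sqrt{2}$ ($I = \sqrt{-2} = i \sqrt{2} \approx 1.4142 i$)
$B{\left(p \right)} = 2$ ($B{\left(p \right)} = \left(-2\right) \left(-1\right) = 2$)
$o{\left(s,n \right)} = s$ ($o{\left(s,n \right)} = \left(s + n\right) - n = \left(n + s\right) - n = s$)
$133 + 93 o{\left(-8,B{\left(\frac{-4 + 1}{-1 + 5} \right)} \right)} = 133 + 93 \left(-8\right) = 133 - 744 = -611$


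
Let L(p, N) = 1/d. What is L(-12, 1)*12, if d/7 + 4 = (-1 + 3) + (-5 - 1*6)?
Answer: -12/91 ≈ -0.13187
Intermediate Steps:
d = -91 (d = -28 + 7*((-1 + 3) + (-5 - 1*6)) = -28 + 7*(2 + (-5 - 6)) = -28 + 7*(2 - 11) = -28 + 7*(-9) = -28 - 63 = -91)
L(p, N) = -1/91 (L(p, N) = 1/(-91) = -1/91)
L(-12, 1)*12 = -1/91*12 = -12/91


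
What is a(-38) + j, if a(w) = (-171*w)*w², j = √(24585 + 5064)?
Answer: 9383112 + √29649 ≈ 9.3833e+6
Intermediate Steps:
j = √29649 ≈ 172.19
a(w) = -171*w³
a(-38) + j = -171*(-38)³ + √29649 = -171*(-54872) + √29649 = 9383112 + √29649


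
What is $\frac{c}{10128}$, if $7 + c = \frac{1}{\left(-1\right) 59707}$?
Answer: $- \frac{208975}{302356248} \approx -0.00069115$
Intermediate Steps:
$c = - \frac{417950}{59707}$ ($c = -7 + \frac{1}{\left(-1\right) 59707} = -7 + \frac{1}{-59707} = -7 - \frac{1}{59707} = - \frac{417950}{59707} \approx -7.0$)
$\frac{c}{10128} = - \frac{417950}{59707 \cdot 10128} = \left(- \frac{417950}{59707}\right) \frac{1}{10128} = - \frac{208975}{302356248}$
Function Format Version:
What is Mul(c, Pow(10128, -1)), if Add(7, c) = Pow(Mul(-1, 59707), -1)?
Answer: Rational(-208975, 302356248) ≈ -0.00069115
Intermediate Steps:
c = Rational(-417950, 59707) (c = Add(-7, Pow(Mul(-1, 59707), -1)) = Add(-7, Pow(-59707, -1)) = Add(-7, Rational(-1, 59707)) = Rational(-417950, 59707) ≈ -7.0000)
Mul(c, Pow(10128, -1)) = Mul(Rational(-417950, 59707), Pow(10128, -1)) = Mul(Rational(-417950, 59707), Rational(1, 10128)) = Rational(-208975, 302356248)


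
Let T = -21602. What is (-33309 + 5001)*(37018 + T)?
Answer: -436396128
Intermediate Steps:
(-33309 + 5001)*(37018 + T) = (-33309 + 5001)*(37018 - 21602) = -28308*15416 = -436396128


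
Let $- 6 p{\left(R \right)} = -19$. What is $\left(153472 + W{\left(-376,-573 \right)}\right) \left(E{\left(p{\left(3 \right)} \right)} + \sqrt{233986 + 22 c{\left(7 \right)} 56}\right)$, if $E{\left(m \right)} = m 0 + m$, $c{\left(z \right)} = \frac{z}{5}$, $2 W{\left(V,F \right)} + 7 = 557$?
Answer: $\frac{973731}{2} + \frac{153747 \sqrt{5892770}}{5} \approx 7.5131 \cdot 10^{7}$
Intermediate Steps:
$W{\left(V,F \right)} = 275$ ($W{\left(V,F \right)} = - \frac{7}{2} + \frac{1}{2} \cdot 557 = - \frac{7}{2} + \frac{557}{2} = 275$)
$p{\left(R \right)} = \frac{19}{6}$ ($p{\left(R \right)} = \left(- \frac{1}{6}\right) \left(-19\right) = \frac{19}{6}$)
$c{\left(z \right)} = \frac{z}{5}$ ($c{\left(z \right)} = z \frac{1}{5} = \frac{z}{5}$)
$E{\left(m \right)} = m$ ($E{\left(m \right)} = 0 + m = m$)
$\left(153472 + W{\left(-376,-573 \right)}\right) \left(E{\left(p{\left(3 \right)} \right)} + \sqrt{233986 + 22 c{\left(7 \right)} 56}\right) = \left(153472 + 275\right) \left(\frac{19}{6} + \sqrt{233986 + 22 \cdot \frac{1}{5} \cdot 7 \cdot 56}\right) = 153747 \left(\frac{19}{6} + \sqrt{233986 + 22 \cdot \frac{7}{5} \cdot 56}\right) = 153747 \left(\frac{19}{6} + \sqrt{233986 + \frac{154}{5} \cdot 56}\right) = 153747 \left(\frac{19}{6} + \sqrt{233986 + \frac{8624}{5}}\right) = 153747 \left(\frac{19}{6} + \sqrt{\frac{1178554}{5}}\right) = 153747 \left(\frac{19}{6} + \frac{\sqrt{5892770}}{5}\right) = \frac{973731}{2} + \frac{153747 \sqrt{5892770}}{5}$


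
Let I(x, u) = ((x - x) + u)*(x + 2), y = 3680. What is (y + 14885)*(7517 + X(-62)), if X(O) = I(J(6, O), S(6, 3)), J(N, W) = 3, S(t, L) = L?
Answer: 139831580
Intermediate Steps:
I(x, u) = u*(2 + x) (I(x, u) = (0 + u)*(2 + x) = u*(2 + x))
X(O) = 15 (X(O) = 3*(2 + 3) = 3*5 = 15)
(y + 14885)*(7517 + X(-62)) = (3680 + 14885)*(7517 + 15) = 18565*7532 = 139831580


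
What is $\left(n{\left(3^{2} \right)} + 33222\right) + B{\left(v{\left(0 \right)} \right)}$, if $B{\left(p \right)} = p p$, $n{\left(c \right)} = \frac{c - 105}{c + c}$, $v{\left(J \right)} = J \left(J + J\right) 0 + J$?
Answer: $\frac{99650}{3} \approx 33217.0$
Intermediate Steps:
$v{\left(J \right)} = J$ ($v{\left(J \right)} = J 2 J 0 + J = 2 J^{2} \cdot 0 + J = 0 + J = J$)
$n{\left(c \right)} = \frac{-105 + c}{2 c}$
$B{\left(p \right)} = p^{2}$
$\left(n{\left(3^{2} \right)} + 33222\right) + B{\left(v{\left(0 \right)} \right)} = \left(\frac{-105 + 3^{2}}{2 \cdot 3^{2}} + 33222\right) + 0^{2} = \left(\frac{-105 + 9}{2 \cdot 9} + 33222\right) + 0 = \left(\frac{1}{2} \cdot \frac{1}{9} \left(-96\right) + 33222\right) + 0 = \left(- \frac{16}{3} + 33222\right) + 0 = \frac{99650}{3} + 0 = \frac{99650}{3}$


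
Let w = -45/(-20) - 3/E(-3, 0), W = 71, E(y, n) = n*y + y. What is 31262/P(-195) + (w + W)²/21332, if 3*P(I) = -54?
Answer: -5334253991/3071808 ≈ -1736.5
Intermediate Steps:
E(y, n) = y + n*y
P(I) = -18 (P(I) = (⅓)*(-54) = -18)
w = 13/4 (w = -45/(-20) - 3*(-1/(3*(1 + 0))) = -45*(-1/20) - 3/((-3*1)) = 9/4 - 3/(-3) = 9/4 - 3*(-⅓) = 9/4 + 1 = 13/4 ≈ 3.2500)
31262/P(-195) + (w + W)²/21332 = 31262/(-18) + (13/4 + 71)²/21332 = 31262*(-1/18) + (297/4)²*(1/21332) = -15631/9 + (88209/16)*(1/21332) = -15631/9 + 88209/341312 = -5334253991/3071808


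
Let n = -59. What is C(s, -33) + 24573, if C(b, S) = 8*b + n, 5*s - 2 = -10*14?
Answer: 121466/5 ≈ 24293.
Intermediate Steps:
s = -138/5 (s = ⅖ + (-10*14)/5 = ⅖ + (⅕)*(-140) = ⅖ - 28 = -138/5 ≈ -27.600)
C(b, S) = -59 + 8*b (C(b, S) = 8*b - 59 = -59 + 8*b)
C(s, -33) + 24573 = (-59 + 8*(-138/5)) + 24573 = (-59 - 1104/5) + 24573 = -1399/5 + 24573 = 121466/5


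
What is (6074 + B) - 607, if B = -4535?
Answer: 932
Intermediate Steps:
(6074 + B) - 607 = (6074 - 4535) - 607 = 1539 - 607 = 932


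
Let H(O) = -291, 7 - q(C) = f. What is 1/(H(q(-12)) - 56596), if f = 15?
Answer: -1/56887 ≈ -1.7579e-5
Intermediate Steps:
q(C) = -8 (q(C) = 7 - 1*15 = 7 - 15 = -8)
1/(H(q(-12)) - 56596) = 1/(-291 - 56596) = 1/(-56887) = -1/56887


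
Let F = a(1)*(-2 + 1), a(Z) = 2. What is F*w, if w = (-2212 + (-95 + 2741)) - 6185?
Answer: 11502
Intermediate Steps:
F = -2 (F = 2*(-2 + 1) = 2*(-1) = -2)
w = -5751 (w = (-2212 + 2646) - 6185 = 434 - 6185 = -5751)
F*w = -2*(-5751) = 11502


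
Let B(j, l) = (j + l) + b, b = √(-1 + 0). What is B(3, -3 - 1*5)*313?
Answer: -1565 + 313*I ≈ -1565.0 + 313.0*I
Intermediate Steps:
b = I (b = √(-1) = I ≈ 1.0*I)
B(j, l) = I + j + l (B(j, l) = (j + l) + I = I + j + l)
B(3, -3 - 1*5)*313 = (I + 3 + (-3 - 1*5))*313 = (I + 3 + (-3 - 5))*313 = (I + 3 - 8)*313 = (-5 + I)*313 = -1565 + 313*I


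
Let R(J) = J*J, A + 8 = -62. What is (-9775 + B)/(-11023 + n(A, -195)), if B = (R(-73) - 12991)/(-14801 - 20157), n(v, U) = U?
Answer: 85426697/98039711 ≈ 0.87135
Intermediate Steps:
A = -70 (A = -8 - 62 = -70)
R(J) = J**2
B = 3831/17479 (B = ((-73)**2 - 12991)/(-14801 - 20157) = (5329 - 12991)/(-34958) = -7662*(-1/34958) = 3831/17479 ≈ 0.21918)
(-9775 + B)/(-11023 + n(A, -195)) = (-9775 + 3831/17479)/(-11023 - 195) = -170853394/17479/(-11218) = -170853394/17479*(-1/11218) = 85426697/98039711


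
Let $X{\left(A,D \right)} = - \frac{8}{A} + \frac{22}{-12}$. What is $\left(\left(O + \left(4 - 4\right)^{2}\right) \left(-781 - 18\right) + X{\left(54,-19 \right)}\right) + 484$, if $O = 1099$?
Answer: $- \frac{47391425}{54} \approx -8.7762 \cdot 10^{5}$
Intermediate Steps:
$X{\left(A,D \right)} = - \frac{11}{6} - \frac{8}{A}$ ($X{\left(A,D \right)} = - \frac{8}{A} + 22 \left(- \frac{1}{12}\right) = - \frac{8}{A} - \frac{11}{6} = - \frac{11}{6} - \frac{8}{A}$)
$\left(\left(O + \left(4 - 4\right)^{2}\right) \left(-781 - 18\right) + X{\left(54,-19 \right)}\right) + 484 = \left(\left(1099 + \left(4 - 4\right)^{2}\right) \left(-781 - 18\right) - \left(\frac{11}{6} + \frac{8}{54}\right)\right) + 484 = \left(\left(1099 + 0^{2}\right) \left(-799\right) - \frac{107}{54}\right) + 484 = \left(\left(1099 + 0\right) \left(-799\right) - \frac{107}{54}\right) + 484 = \left(1099 \left(-799\right) - \frac{107}{54}\right) + 484 = \left(-878101 - \frac{107}{54}\right) + 484 = - \frac{47417561}{54} + 484 = - \frac{47391425}{54}$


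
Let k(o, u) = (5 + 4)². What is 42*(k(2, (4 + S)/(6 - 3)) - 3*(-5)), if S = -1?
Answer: 4032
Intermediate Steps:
k(o, u) = 81 (k(o, u) = 9² = 81)
42*(k(2, (4 + S)/(6 - 3)) - 3*(-5)) = 42*(81 - 3*(-5)) = 42*(81 + 15) = 42*96 = 4032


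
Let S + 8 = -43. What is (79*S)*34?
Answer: -136986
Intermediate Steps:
S = -51 (S = -8 - 43 = -51)
(79*S)*34 = (79*(-51))*34 = -4029*34 = -136986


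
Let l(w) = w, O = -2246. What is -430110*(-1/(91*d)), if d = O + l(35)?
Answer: -143370/67067 ≈ -2.1377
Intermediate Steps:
d = -2211 (d = -2246 + 35 = -2211)
-430110*(-1/(91*d)) = -430110/((-2211*(-91))) = -430110/201201 = -430110*1/201201 = -143370/67067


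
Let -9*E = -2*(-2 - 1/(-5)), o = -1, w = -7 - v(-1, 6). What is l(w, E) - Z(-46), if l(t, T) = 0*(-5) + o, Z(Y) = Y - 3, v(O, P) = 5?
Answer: 48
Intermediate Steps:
Z(Y) = -3 + Y
w = -12 (w = -7 - 1*5 = -7 - 5 = -12)
E = -⅖ (E = -(-2)*(-2 - 1/(-5))/9 = -(-2)*(-2 - 1*(-⅕))/9 = -(-2)*(-2 + ⅕)/9 = -(-2)*(-9)/(9*5) = -⅑*18/5 = -⅖ ≈ -0.40000)
l(t, T) = -1 (l(t, T) = 0*(-5) - 1 = 0 - 1 = -1)
l(w, E) - Z(-46) = -1 - (-3 - 46) = -1 - 1*(-49) = -1 + 49 = 48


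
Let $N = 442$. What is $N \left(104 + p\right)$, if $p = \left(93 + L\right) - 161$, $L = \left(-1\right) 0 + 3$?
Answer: $17238$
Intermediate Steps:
$L = 3$ ($L = 0 + 3 = 3$)
$p = -65$ ($p = \left(93 + 3\right) - 161 = 96 - 161 = -65$)
$N \left(104 + p\right) = 442 \left(104 - 65\right) = 442 \cdot 39 = 17238$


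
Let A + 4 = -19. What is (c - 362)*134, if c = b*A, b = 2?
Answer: -54672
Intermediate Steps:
A = -23 (A = -4 - 19 = -23)
c = -46 (c = 2*(-23) = -46)
(c - 362)*134 = (-46 - 362)*134 = -408*134 = -54672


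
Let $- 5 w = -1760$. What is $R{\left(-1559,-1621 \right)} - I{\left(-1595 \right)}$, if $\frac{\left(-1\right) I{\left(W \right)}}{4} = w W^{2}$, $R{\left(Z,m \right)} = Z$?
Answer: $3581985641$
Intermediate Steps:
$w = 352$ ($w = \left(- \frac{1}{5}\right) \left(-1760\right) = 352$)
$I{\left(W \right)} = - 1408 W^{2}$ ($I{\left(W \right)} = - 4 \cdot 352 W^{2} = - 1408 W^{2}$)
$R{\left(-1559,-1621 \right)} - I{\left(-1595 \right)} = -1559 - - 1408 \left(-1595\right)^{2} = -1559 - \left(-1408\right) 2544025 = -1559 - -3581987200 = -1559 + 3581987200 = 3581985641$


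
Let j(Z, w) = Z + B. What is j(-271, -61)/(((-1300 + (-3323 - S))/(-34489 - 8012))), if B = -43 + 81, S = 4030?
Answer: -9902733/8653 ≈ -1144.4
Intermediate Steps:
B = 38
j(Z, w) = 38 + Z (j(Z, w) = Z + 38 = 38 + Z)
j(-271, -61)/(((-1300 + (-3323 - S))/(-34489 - 8012))) = (38 - 271)/(((-1300 + (-3323 - 1*4030))/(-34489 - 8012))) = -233*(-42501/(-1300 + (-3323 - 4030))) = -233*(-42501/(-1300 - 7353)) = -233/((-8653*(-1/42501))) = -233/8653/42501 = -233*42501/8653 = -9902733/8653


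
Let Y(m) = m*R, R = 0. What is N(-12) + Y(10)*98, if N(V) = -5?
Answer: -5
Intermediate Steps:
Y(m) = 0 (Y(m) = m*0 = 0)
N(-12) + Y(10)*98 = -5 + 0*98 = -5 + 0 = -5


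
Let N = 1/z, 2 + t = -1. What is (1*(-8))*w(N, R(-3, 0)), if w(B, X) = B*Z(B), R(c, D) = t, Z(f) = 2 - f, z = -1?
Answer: 24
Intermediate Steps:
t = -3 (t = -2 - 1 = -3)
N = -1 (N = 1/(-1) = -1)
R(c, D) = -3
w(B, X) = B*(2 - B)
(1*(-8))*w(N, R(-3, 0)) = (1*(-8))*(-(2 - 1*(-1))) = -(-8)*(2 + 1) = -(-8)*3 = -8*(-3) = 24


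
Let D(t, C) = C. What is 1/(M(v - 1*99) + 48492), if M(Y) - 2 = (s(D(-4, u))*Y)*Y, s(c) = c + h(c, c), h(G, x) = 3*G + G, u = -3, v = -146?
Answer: -1/851881 ≈ -1.1739e-6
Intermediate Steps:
h(G, x) = 4*G
s(c) = 5*c (s(c) = c + 4*c = 5*c)
M(Y) = 2 - 15*Y**2 (M(Y) = 2 + ((5*(-3))*Y)*Y = 2 + (-15*Y)*Y = 2 - 15*Y**2)
1/(M(v - 1*99) + 48492) = 1/((2 - 15*(-146 - 1*99)**2) + 48492) = 1/((2 - 15*(-146 - 99)**2) + 48492) = 1/((2 - 15*(-245)**2) + 48492) = 1/((2 - 15*60025) + 48492) = 1/((2 - 900375) + 48492) = 1/(-900373 + 48492) = 1/(-851881) = -1/851881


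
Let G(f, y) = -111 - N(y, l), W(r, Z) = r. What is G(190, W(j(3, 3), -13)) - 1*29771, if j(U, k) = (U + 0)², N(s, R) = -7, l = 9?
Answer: -29875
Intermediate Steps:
j(U, k) = U²
G(f, y) = -104 (G(f, y) = -111 - 1*(-7) = -111 + 7 = -104)
G(190, W(j(3, 3), -13)) - 1*29771 = -104 - 1*29771 = -104 - 29771 = -29875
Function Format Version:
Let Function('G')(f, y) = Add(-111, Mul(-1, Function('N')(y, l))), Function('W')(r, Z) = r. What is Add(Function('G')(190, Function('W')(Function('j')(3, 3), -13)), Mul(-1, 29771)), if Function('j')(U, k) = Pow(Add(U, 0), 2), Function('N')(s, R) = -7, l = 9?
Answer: -29875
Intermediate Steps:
Function('j')(U, k) = Pow(U, 2)
Function('G')(f, y) = -104 (Function('G')(f, y) = Add(-111, Mul(-1, -7)) = Add(-111, 7) = -104)
Add(Function('G')(190, Function('W')(Function('j')(3, 3), -13)), Mul(-1, 29771)) = Add(-104, Mul(-1, 29771)) = Add(-104, -29771) = -29875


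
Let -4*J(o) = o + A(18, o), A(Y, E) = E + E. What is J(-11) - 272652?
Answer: -1090575/4 ≈ -2.7264e+5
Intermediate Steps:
A(Y, E) = 2*E
J(o) = -3*o/4 (J(o) = -(o + 2*o)/4 = -3*o/4)
J(-11) - 272652 = -3/4*(-11) - 272652 = 33/4 - 272652 = -1090575/4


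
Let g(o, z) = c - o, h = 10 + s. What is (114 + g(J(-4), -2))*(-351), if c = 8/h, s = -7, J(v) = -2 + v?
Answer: -43056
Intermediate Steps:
h = 3 (h = 10 - 7 = 3)
c = 8/3 ≈ 2.6667
g(o, z) = 8/3 - o
(114 + g(J(-4), -2))*(-351) = (114 + (8/3 - (-2 - 4)))*(-351) = (114 + (8/3 - 1*(-6)))*(-351) = (114 + (8/3 + 6))*(-351) = (114 + 26/3)*(-351) = (368/3)*(-351) = -43056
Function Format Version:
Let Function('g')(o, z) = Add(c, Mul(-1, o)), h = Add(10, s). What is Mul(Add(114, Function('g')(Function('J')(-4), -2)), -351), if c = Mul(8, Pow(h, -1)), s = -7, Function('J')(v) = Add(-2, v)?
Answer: -43056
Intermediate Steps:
h = 3 (h = Add(10, -7) = 3)
c = Rational(8, 3) (c = Mul(8, Pow(3, -1)) = Mul(8, Rational(1, 3)) = Rational(8, 3) ≈ 2.6667)
Function('g')(o, z) = Add(Rational(8, 3), Mul(-1, o))
Mul(Add(114, Function('g')(Function('J')(-4), -2)), -351) = Mul(Add(114, Add(Rational(8, 3), Mul(-1, Add(-2, -4)))), -351) = Mul(Add(114, Add(Rational(8, 3), Mul(-1, -6))), -351) = Mul(Add(114, Add(Rational(8, 3), 6)), -351) = Mul(Add(114, Rational(26, 3)), -351) = Mul(Rational(368, 3), -351) = -43056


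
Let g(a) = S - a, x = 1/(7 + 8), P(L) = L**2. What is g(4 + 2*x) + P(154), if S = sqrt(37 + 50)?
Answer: 355678/15 + sqrt(87) ≈ 23721.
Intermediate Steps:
S = sqrt(87) ≈ 9.3274
x = 1/15 ≈ 0.066667
g(a) = sqrt(87) - a
g(4 + 2*x) + P(154) = (sqrt(87) - (4 + 2*(1/15))) + 154**2 = (sqrt(87) - (4 + 2/15)) + 23716 = (sqrt(87) - 1*62/15) + 23716 = (sqrt(87) - 62/15) + 23716 = (-62/15 + sqrt(87)) + 23716 = 355678/15 + sqrt(87)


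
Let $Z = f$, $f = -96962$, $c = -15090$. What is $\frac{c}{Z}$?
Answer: $\frac{7545}{48481} \approx 0.15563$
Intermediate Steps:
$Z = -96962$
$\frac{c}{Z} = - \frac{15090}{-96962} = \left(-15090\right) \left(- \frac{1}{96962}\right) = \frac{7545}{48481}$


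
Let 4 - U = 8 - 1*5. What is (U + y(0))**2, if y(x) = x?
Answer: 1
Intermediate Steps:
U = 1 (U = 4 - (8 - 1*5) = 4 - (8 - 5) = 4 - 1*3 = 4 - 3 = 1)
(U + y(0))**2 = (1 + 0)**2 = 1**2 = 1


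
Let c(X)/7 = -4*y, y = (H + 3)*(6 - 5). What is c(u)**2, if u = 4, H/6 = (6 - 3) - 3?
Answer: 7056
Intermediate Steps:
H = 0 (H = 6*((6 - 3) - 3) = 6*(3 - 3) = 6*0 = 0)
y = 3 (y = (0 + 3)*(6 - 5) = 3*1 = 3)
c(X) = -84 (c(X) = 7*(-4*3) = 7*(-12) = -84)
c(u)**2 = (-84)**2 = 7056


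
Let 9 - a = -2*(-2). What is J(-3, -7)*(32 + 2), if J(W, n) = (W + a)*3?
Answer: 204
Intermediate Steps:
a = 5 (a = 9 - (-2)*(-2) = 9 - 1*4 = 9 - 4 = 5)
J(W, n) = 15 + 3*W (J(W, n) = (W + 5)*3 = (5 + W)*3 = 15 + 3*W)
J(-3, -7)*(32 + 2) = (15 + 3*(-3))*(32 + 2) = (15 - 9)*34 = 6*34 = 204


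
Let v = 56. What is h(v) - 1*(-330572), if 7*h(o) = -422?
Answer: 2313582/7 ≈ 3.3051e+5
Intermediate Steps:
h(o) = -422/7 (h(o) = (⅐)*(-422) = -422/7)
h(v) - 1*(-330572) = -422/7 - 1*(-330572) = -422/7 + 330572 = 2313582/7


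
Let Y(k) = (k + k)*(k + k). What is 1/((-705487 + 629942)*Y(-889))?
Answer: -1/238819199780 ≈ -4.1873e-12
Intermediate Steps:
Y(k) = 4*k² (Y(k) = (2*k)*(2*k) = 4*k²)
1/((-705487 + 629942)*Y(-889)) = 1/((-705487 + 629942)*((4*(-889)²))) = 1/((-75545)*((4*790321))) = -1/75545/3161284 = -1/75545*1/3161284 = -1/238819199780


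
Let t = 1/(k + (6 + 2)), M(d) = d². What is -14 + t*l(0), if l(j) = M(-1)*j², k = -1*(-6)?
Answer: -14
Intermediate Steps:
k = 6
l(j) = j² (l(j) = (-1)²*j² = 1*j² = j²)
t = 1/14 (t = 1/(6 + (6 + 2)) = 1/(6 + 8) = 1/14 ≈ 0.071429)
-14 + t*l(0) = -14 + (1/14)*0² = -14 + (1/14)*0 = -14 + 0 = -14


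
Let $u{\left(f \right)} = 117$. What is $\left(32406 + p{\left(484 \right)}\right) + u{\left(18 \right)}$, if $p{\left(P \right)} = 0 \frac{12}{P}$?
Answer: $32523$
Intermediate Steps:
$p{\left(P \right)} = 0$
$\left(32406 + p{\left(484 \right)}\right) + u{\left(18 \right)} = \left(32406 + 0\right) + 117 = 32406 + 117 = 32523$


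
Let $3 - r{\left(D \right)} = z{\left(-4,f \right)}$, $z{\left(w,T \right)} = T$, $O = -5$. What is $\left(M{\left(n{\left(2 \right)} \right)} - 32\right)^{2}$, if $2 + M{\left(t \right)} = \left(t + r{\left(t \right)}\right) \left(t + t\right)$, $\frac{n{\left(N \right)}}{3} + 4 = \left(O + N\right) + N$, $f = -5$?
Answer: $30976$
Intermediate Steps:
$n{\left(N \right)} = -27 + 6 N$ ($n{\left(N \right)} = -12 + 3 \left(\left(-5 + N\right) + N\right) = -12 + 3 \left(-5 + 2 N\right) = -12 + \left(-15 + 6 N\right) = -27 + 6 N$)
$r{\left(D \right)} = 8$ ($r{\left(D \right)} = 3 - -5 = 3 + 5 = 8$)
$M{\left(t \right)} = -2 + 2 t \left(8 + t\right)$ ($M{\left(t \right)} = -2 + \left(t + 8\right) \left(t + t\right) = -2 + \left(8 + t\right) 2 t = -2 + 2 t \left(8 + t\right)$)
$\left(M{\left(n{\left(2 \right)} \right)} - 32\right)^{2} = \left(\left(-2 + 2 \left(-27 + 6 \cdot 2\right)^{2} + 16 \left(-27 + 6 \cdot 2\right)\right) - 32\right)^{2} = \left(\left(-2 + 2 \left(-27 + 12\right)^{2} + 16 \left(-27 + 12\right)\right) - 32\right)^{2} = \left(\left(-2 + 2 \left(-15\right)^{2} + 16 \left(-15\right)\right) - 32\right)^{2} = \left(\left(-2 + 2 \cdot 225 - 240\right) - 32\right)^{2} = \left(\left(-2 + 450 - 240\right) - 32\right)^{2} = \left(208 - 32\right)^{2} = 176^{2} = 30976$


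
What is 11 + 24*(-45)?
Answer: -1069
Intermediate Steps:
11 + 24*(-45) = 11 - 1080 = -1069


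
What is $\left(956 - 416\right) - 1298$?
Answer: $-758$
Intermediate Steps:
$\left(956 - 416\right) - 1298 = 540 - 1298 = -758$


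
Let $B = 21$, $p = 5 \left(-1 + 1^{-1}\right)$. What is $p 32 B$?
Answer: $0$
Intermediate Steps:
$p = 0$ ($p = 5 \left(-1 + 1\right) = 5 \cdot 0 = 0$)
$p 32 B = 0 \cdot 32 \cdot 21 = 0 \cdot 21 = 0$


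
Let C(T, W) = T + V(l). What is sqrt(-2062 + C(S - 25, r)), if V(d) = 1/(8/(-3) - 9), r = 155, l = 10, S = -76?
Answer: 6*I*sqrt(73605)/35 ≈ 46.509*I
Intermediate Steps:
V(d) = -3/35 (V(d) = 1/(8*(-1/3) - 9) = 1/(-8/3 - 9) = 1/(-35/3) = -3/35)
C(T, W) = -3/35 + T (C(T, W) = T - 3/35 = -3/35 + T)
sqrt(-2062 + C(S - 25, r)) = sqrt(-2062 + (-3/35 + (-76 - 25))) = sqrt(-2062 + (-3/35 - 101)) = sqrt(-2062 - 3538/35) = sqrt(-75708/35) = 6*I*sqrt(73605)/35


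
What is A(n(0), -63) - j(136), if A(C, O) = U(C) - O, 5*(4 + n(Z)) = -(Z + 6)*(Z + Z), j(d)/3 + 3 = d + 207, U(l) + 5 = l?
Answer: -966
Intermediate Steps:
U(l) = -5 + l
j(d) = 612 + 3*d (j(d) = -9 + 3*(d + 207) = -9 + 3*(207 + d) = -9 + (621 + 3*d) = 612 + 3*d)
n(Z) = -4 - 2*Z*(6 + Z)/5 (n(Z) = -4 + (-(Z + 6)*(Z + Z))/5 = -4 + (-(6 + Z)*2*Z)/5 = -4 + (-2*Z*(6 + Z))/5 = -4 - 2*Z*(6 + Z)/5)
A(C, O) = -5 + C - O (A(C, O) = (-5 + C) - O = -5 + C - O)
A(n(0), -63) - j(136) = (-5 + (-4 - 12/5*0 - 2/5*0**2) - 1*(-63)) - (612 + 3*136) = (-5 + (-4 + 0 - 2/5*0) + 63) - (612 + 408) = (-5 + (-4 + 0 + 0) + 63) - 1*1020 = (-5 - 4 + 63) - 1020 = 54 - 1020 = -966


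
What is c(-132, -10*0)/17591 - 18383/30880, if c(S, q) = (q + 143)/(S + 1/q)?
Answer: -18383/30880 ≈ -0.59530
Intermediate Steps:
c(S, q) = (143 + q)/(S + 1/q)
c(-132, -10*0)/17591 - 18383/30880 = ((-10*0)*(143 - 10*0)/(1 - (-1320)*0))/17591 - 18383/30880 = (0*(143 + 0)/(1 - 132*0))*(1/17591) - 18383*1/30880 = (0*143/(1 + 0))*(1/17591) - 18383/30880 = (0*143/1)*(1/17591) - 18383/30880 = (0*1*143)*(1/17591) - 18383/30880 = 0*(1/17591) - 18383/30880 = 0 - 18383/30880 = -18383/30880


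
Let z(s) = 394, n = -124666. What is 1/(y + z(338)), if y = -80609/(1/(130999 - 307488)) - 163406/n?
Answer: 62333/886786794702638 ≈ 7.0291e-11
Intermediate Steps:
y = 886786770143436/62333 (y = -80609/(1/(130999 - 307488)) - 163406/(-124666) = -80609/(1/(-176489)) - 163406*(-1/124666) = -80609/(-1/176489) + 81703/62333 = -80609*(-176489) + 81703/62333 = 14226601801 + 81703/62333 = 886786770143436/62333 ≈ 1.4227e+10)
1/(y + z(338)) = 1/(886786770143436/62333 + 394) = 1/(886786794702638/62333) = 62333/886786794702638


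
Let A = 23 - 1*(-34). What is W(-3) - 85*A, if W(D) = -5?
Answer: -4850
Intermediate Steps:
A = 57 (A = 23 + 34 = 57)
W(-3) - 85*A = -5 - 85*57 = -5 - 4845 = -4850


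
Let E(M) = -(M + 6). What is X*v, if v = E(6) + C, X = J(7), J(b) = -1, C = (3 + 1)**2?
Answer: -4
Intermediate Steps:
E(M) = -6 - M (E(M) = -(6 + M) = -6 - M)
C = 16 (C = 4**2 = 16)
X = -1
v = 4 (v = (-6 - 1*6) + 16 = (-6 - 6) + 16 = -12 + 16 = 4)
X*v = -1*4 = -4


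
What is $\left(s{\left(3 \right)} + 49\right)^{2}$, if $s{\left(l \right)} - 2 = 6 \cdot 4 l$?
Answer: $15129$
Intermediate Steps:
$s{\left(l \right)} = 2 + 24 l$ ($s{\left(l \right)} = 2 + 6 \cdot 4 l = 2 + 24 l$)
$\left(s{\left(3 \right)} + 49\right)^{2} = \left(\left(2 + 24 \cdot 3\right) + 49\right)^{2} = \left(\left(2 + 72\right) + 49\right)^{2} = \left(74 + 49\right)^{2} = 123^{2} = 15129$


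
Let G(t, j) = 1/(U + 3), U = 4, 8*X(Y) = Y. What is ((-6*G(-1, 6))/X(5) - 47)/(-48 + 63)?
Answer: -1693/525 ≈ -3.2248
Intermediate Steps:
X(Y) = Y/8
G(t, j) = ⅐ (G(t, j) = 1/(4 + 3) = 1/7 = ⅐)
((-6*G(-1, 6))/X(5) - 47)/(-48 + 63) = ((-6*⅐)/(((⅛)*5)) - 47)/(-48 + 63) = (-6/(7*5/8) - 47)/15 = (-6/7*8/5 - 47)/15 = (-48/35 - 47)/15 = (1/15)*(-1693/35) = -1693/525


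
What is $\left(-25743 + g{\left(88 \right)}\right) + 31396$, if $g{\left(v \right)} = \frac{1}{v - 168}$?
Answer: $\frac{452239}{80} \approx 5653.0$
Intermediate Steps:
$g{\left(v \right)} = \frac{1}{-168 + v}$
$\left(-25743 + g{\left(88 \right)}\right) + 31396 = \left(-25743 + \frac{1}{-168 + 88}\right) + 31396 = \left(-25743 + \frac{1}{-80}\right) + 31396 = \left(-25743 - \frac{1}{80}\right) + 31396 = - \frac{2059441}{80} + 31396 = \frac{452239}{80}$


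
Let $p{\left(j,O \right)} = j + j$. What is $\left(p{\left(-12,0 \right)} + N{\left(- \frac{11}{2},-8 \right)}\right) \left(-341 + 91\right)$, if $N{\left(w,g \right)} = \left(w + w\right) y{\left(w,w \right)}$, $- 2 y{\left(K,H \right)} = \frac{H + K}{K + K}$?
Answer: $4625$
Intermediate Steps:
$y{\left(K,H \right)} = - \frac{H + K}{4 K}$ ($y{\left(K,H \right)} = - \frac{\left(H + K\right) \frac{1}{K + K}}{2} = - \frac{\left(H + K\right) \frac{1}{2 K}}{2} = - \frac{\frac{1}{2} \frac{1}{K} \left(H + K\right)}{2} = - \frac{H + K}{4 K}$)
$p{\left(j,O \right)} = 2 j$
$N{\left(w,g \right)} = - w$ ($N{\left(w,g \right)} = \left(w + w\right) \frac{- w - w}{4 w} = 2 w \frac{\left(-2\right) w}{4 w} = 2 w \left(- \frac{1}{2}\right) = - w$)
$\left(p{\left(-12,0 \right)} + N{\left(- \frac{11}{2},-8 \right)}\right) \left(-341 + 91\right) = \left(2 \left(-12\right) - - \frac{11}{2}\right) \left(-341 + 91\right) = \left(-24 - \left(-11\right) \frac{1}{2}\right) \left(-250\right) = \left(-24 - - \frac{11}{2}\right) \left(-250\right) = \left(-24 + \frac{11}{2}\right) \left(-250\right) = \left(- \frac{37}{2}\right) \left(-250\right) = 4625$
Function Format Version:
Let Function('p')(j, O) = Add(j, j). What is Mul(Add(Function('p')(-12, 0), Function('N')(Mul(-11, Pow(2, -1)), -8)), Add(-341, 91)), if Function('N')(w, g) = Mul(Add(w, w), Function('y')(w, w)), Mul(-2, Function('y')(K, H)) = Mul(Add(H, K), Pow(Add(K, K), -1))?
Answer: 4625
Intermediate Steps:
Function('y')(K, H) = Mul(Rational(-1, 4), Pow(K, -1), Add(H, K)) (Function('y')(K, H) = Mul(Rational(-1, 2), Mul(Add(H, K), Pow(Add(K, K), -1))) = Mul(Rational(-1, 2), Mul(Add(H, K), Pow(Mul(2, K), -1))) = Mul(Rational(-1, 2), Mul(Add(H, K), Mul(Rational(1, 2), Pow(K, -1)))) = Mul(Rational(-1, 2), Mul(Rational(1, 2), Pow(K, -1), Add(H, K))) = Mul(Rational(-1, 4), Pow(K, -1), Add(H, K)))
Function('p')(j, O) = Mul(2, j)
Function('N')(w, g) = Mul(-1, w) (Function('N')(w, g) = Mul(Add(w, w), Mul(Rational(1, 4), Pow(w, -1), Add(Mul(-1, w), Mul(-1, w)))) = Mul(Mul(2, w), Mul(Rational(1, 4), Pow(w, -1), Mul(-2, w))) = Mul(Mul(2, w), Rational(-1, 2)) = Mul(-1, w))
Mul(Add(Function('p')(-12, 0), Function('N')(Mul(-11, Pow(2, -1)), -8)), Add(-341, 91)) = Mul(Add(Mul(2, -12), Mul(-1, Mul(-11, Pow(2, -1)))), Add(-341, 91)) = Mul(Add(-24, Mul(-1, Mul(-11, Rational(1, 2)))), -250) = Mul(Add(-24, Mul(-1, Rational(-11, 2))), -250) = Mul(Add(-24, Rational(11, 2)), -250) = Mul(Rational(-37, 2), -250) = 4625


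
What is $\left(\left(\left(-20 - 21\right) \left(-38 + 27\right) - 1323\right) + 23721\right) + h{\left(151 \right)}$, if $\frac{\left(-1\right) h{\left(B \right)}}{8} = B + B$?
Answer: $20433$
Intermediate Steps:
$h{\left(B \right)} = - 16 B$ ($h{\left(B \right)} = - 8 \left(B + B\right) = - 8 \cdot 2 B = - 16 B$)
$\left(\left(\left(-20 - 21\right) \left(-38 + 27\right) - 1323\right) + 23721\right) + h{\left(151 \right)} = \left(\left(\left(-20 - 21\right) \left(-38 + 27\right) - 1323\right) + 23721\right) - 2416 = \left(\left(\left(-41\right) \left(-11\right) - 1323\right) + 23721\right) - 2416 = \left(\left(451 - 1323\right) + 23721\right) - 2416 = \left(-872 + 23721\right) - 2416 = 22849 - 2416 = 20433$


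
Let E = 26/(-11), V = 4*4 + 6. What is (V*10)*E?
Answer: -520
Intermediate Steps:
V = 22 (V = 16 + 6 = 22)
E = -26/11 (E = 26*(-1/11) = -26/11 ≈ -2.3636)
(V*10)*E = (22*10)*(-26/11) = 220*(-26/11) = -520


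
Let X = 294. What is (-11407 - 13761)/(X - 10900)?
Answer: 12584/5303 ≈ 2.3730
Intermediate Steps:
(-11407 - 13761)/(X - 10900) = (-11407 - 13761)/(294 - 10900) = -25168/(-10606) = -25168*(-1/10606) = 12584/5303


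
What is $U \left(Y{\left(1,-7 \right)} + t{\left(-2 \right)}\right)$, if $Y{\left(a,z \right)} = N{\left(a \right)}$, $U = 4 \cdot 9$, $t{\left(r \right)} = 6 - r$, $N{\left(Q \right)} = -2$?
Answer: $216$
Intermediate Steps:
$U = 36$
$Y{\left(a,z \right)} = -2$
$U \left(Y{\left(1,-7 \right)} + t{\left(-2 \right)}\right) = 36 \left(-2 + \left(6 - -2\right)\right) = 36 \left(-2 + \left(6 + 2\right)\right) = 36 \left(-2 + 8\right) = 36 \cdot 6 = 216$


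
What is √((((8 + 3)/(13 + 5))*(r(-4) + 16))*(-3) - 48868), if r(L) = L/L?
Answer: I*√1760370/6 ≈ 221.13*I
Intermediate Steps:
r(L) = 1
√((((8 + 3)/(13 + 5))*(r(-4) + 16))*(-3) - 48868) = √((((8 + 3)/(13 + 5))*(1 + 16))*(-3) - 48868) = √(((11/18)*17)*(-3) - 48868) = √((187/18)*(-3) - 48868) = √(-187/6 - 48868) = √(-293395/6) = I*√1760370/6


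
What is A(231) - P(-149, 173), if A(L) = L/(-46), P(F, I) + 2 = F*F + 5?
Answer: -1021615/46 ≈ -22209.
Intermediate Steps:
P(F, I) = 3 + F**2 (P(F, I) = -2 + (F*F + 5) = -2 + (F**2 + 5) = -2 + (5 + F**2) = 3 + F**2)
A(L) = -L/46 (A(L) = L*(-1/46) = -L/46)
A(231) - P(-149, 173) = -1/46*231 - (3 + (-149)**2) = -231/46 - (3 + 22201) = -231/46 - 1*22204 = -231/46 - 22204 = -1021615/46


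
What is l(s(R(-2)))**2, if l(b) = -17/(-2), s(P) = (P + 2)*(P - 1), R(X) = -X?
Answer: 289/4 ≈ 72.250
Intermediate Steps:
s(P) = (-1 + P)*(2 + P) (s(P) = (2 + P)*(-1 + P) = (-1 + P)*(2 + P))
l(b) = 17/2 (l(b) = -17*(-1/2) = 17/2)
l(s(R(-2)))**2 = (17/2)**2 = 289/4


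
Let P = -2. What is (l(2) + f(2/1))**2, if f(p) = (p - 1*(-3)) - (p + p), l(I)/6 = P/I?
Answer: 25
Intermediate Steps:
l(I) = -12/I (l(I) = 6*(-2/I) = -12/I)
f(p) = 3 - p (f(p) = (p + 3) - 2*p = (3 + p) - 2*p = 3 - p)
(l(2) + f(2/1))**2 = (-12/2 + (3 - 2/1))**2 = (-12*1/2 + (3 - 2))**2 = (-6 + (3 - 1*2))**2 = (-6 + (3 - 2))**2 = (-6 + 1)**2 = (-5)**2 = 25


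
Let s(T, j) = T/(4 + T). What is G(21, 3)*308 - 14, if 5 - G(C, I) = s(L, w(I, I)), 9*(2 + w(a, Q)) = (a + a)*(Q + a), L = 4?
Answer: 1372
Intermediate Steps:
w(a, Q) = -2 + 2*a*(Q + a)/9 (w(a, Q) = -2 + ((a + a)*(Q + a))/9 = -2 + ((2*a)*(Q + a))/9 = -2 + (2*a*(Q + a))/9 = -2 + 2*a*(Q + a)/9)
s(T, j) = T/(4 + T)
G(C, I) = 9/2 (G(C, I) = 5 - 4/(4 + 4) = 5 - 4/8 = 5 - 1*1/2 = 5 - 1/2 = 9/2)
G(21, 3)*308 - 14 = (9/2)*308 - 14 = 1386 - 14 = 1372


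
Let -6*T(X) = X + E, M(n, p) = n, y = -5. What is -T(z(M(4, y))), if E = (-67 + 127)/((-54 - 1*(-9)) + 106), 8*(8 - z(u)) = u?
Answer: 345/244 ≈ 1.4139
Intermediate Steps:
z(u) = 8 - u/8
E = 60/61 (E = 60/((-54 + 9) + 106) = 60/(-45 + 106) = 60/61 ≈ 0.98361)
T(X) = -10/61 - X/6 (T(X) = -(X + 60/61)/6 = -(60/61 + X)/6 = -10/61 - X/6)
-T(z(M(4, y))) = -(-10/61 - (8 - 1/8*4)/6) = -(-10/61 - (8 - 1/2)/6) = -(-10/61 - 1/6*15/2) = -(-10/61 - 5/4) = -1*(-345/244) = 345/244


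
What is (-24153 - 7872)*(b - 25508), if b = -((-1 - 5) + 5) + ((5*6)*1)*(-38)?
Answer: 853370175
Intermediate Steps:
b = -1139 (b = -(-6 + 5) + (30*1)*(-38) = -1*(-1) + 30*(-38) = 1 - 1140 = -1139)
(-24153 - 7872)*(b - 25508) = (-24153 - 7872)*(-1139 - 25508) = -32025*(-26647) = 853370175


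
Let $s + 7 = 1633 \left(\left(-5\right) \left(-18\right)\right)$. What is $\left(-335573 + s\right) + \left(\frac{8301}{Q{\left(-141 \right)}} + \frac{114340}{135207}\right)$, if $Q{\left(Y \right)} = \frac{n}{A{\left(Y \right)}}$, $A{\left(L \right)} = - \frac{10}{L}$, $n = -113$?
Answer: $- \frac{135441028263920}{718084377} \approx -1.8861 \cdot 10^{5}$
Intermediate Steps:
$Q{\left(Y \right)} = \frac{113 Y}{10}$ ($Q{\left(Y \right)} = - \frac{113}{\left(-10\right) \frac{1}{Y}} = - 113 \left(- \frac{Y}{10}\right) = \frac{113 Y}{10}$)
$s = 146963$ ($s = -7 + 1633 \left(\left(-5\right) \left(-18\right)\right) = -7 + 1633 \cdot 90 = -7 + 146970 = 146963$)
$\left(-335573 + s\right) + \left(\frac{8301}{Q{\left(-141 \right)}} + \frac{114340}{135207}\right) = \left(-335573 + 146963\right) + \left(\frac{8301}{\frac{113}{10} \left(-141\right)} + \frac{114340}{135207}\right) = -188610 + \left(\frac{8301}{- \frac{15933}{10}} + 114340 \cdot \frac{1}{135207}\right) = -188610 + \left(8301 \left(- \frac{10}{15933}\right) + \frac{114340}{135207}\right) = -188610 + \left(- \frac{27670}{5311} + \frac{114340}{135207}\right) = -188610 - \frac{3133917950}{718084377} = - \frac{135441028263920}{718084377}$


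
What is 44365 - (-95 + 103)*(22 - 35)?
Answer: 44469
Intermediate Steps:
44365 - (-95 + 103)*(22 - 35) = 44365 - 8*(-13) = 44365 - 1*(-104) = 44365 + 104 = 44469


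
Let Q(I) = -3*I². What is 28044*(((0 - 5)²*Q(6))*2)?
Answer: -151437600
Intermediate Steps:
28044*(((0 - 5)²*Q(6))*2) = 28044*(((0 - 5)²*(-3*6²))*2) = 28044*(((-5)²*(-3*36))*2) = 28044*((25*(-108))*2) = 28044*(-2700*2) = 28044*(-5400) = -151437600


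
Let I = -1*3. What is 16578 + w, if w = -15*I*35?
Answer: 18153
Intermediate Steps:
I = -3
w = 1575 (w = -15*(-3)*35 = 45*35 = 1575)
16578 + w = 16578 + 1575 = 18153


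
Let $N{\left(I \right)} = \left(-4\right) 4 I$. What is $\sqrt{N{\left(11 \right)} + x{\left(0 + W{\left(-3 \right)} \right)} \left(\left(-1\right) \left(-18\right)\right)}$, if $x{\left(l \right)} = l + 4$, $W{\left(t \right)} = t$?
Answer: $i \sqrt{158} \approx 12.57 i$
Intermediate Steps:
$N{\left(I \right)} = - 16 I$
$x{\left(l \right)} = 4 + l$
$\sqrt{N{\left(11 \right)} + x{\left(0 + W{\left(-3 \right)} \right)} \left(\left(-1\right) \left(-18\right)\right)} = \sqrt{\left(-16\right) 11 + \left(4 + \left(0 - 3\right)\right) \left(\left(-1\right) \left(-18\right)\right)} = \sqrt{-176 + \left(4 - 3\right) 18} = \sqrt{-176 + 1 \cdot 18} = \sqrt{-176 + 18} = \sqrt{-158} = i \sqrt{158}$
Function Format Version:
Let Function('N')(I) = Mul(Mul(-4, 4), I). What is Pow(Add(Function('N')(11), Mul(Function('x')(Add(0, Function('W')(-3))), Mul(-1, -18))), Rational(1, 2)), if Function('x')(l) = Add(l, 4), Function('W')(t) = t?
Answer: Mul(I, Pow(158, Rational(1, 2))) ≈ Mul(12.570, I)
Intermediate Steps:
Function('N')(I) = Mul(-16, I)
Function('x')(l) = Add(4, l)
Pow(Add(Function('N')(11), Mul(Function('x')(Add(0, Function('W')(-3))), Mul(-1, -18))), Rational(1, 2)) = Pow(Add(Mul(-16, 11), Mul(Add(4, Add(0, -3)), Mul(-1, -18))), Rational(1, 2)) = Pow(Add(-176, Mul(Add(4, -3), 18)), Rational(1, 2)) = Pow(Add(-176, Mul(1, 18)), Rational(1, 2)) = Pow(Add(-176, 18), Rational(1, 2)) = Pow(-158, Rational(1, 2)) = Mul(I, Pow(158, Rational(1, 2)))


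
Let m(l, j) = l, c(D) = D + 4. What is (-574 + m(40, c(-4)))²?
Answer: 285156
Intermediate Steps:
c(D) = 4 + D
(-574 + m(40, c(-4)))² = (-574 + 40)² = (-534)² = 285156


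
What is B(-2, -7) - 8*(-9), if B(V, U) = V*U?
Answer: 86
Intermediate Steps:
B(V, U) = U*V
B(-2, -7) - 8*(-9) = -7*(-2) - 8*(-9) = 14 + 72 = 86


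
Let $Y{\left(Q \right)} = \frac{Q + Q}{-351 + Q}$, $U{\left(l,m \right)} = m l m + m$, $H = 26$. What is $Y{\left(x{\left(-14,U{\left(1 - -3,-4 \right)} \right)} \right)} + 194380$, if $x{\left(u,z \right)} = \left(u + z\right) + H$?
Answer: $\frac{6025764}{31} \approx 1.9438 \cdot 10^{5}$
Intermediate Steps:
$U{\left(l,m \right)} = m + l m^{2}$ ($U{\left(l,m \right)} = l m m + m = l m^{2} + m = m + l m^{2}$)
$x{\left(u,z \right)} = 26 + u + z$ ($x{\left(u,z \right)} = \left(u + z\right) + 26 = 26 + u + z$)
$Y{\left(Q \right)} = \frac{2 Q}{-351 + Q}$
$Y{\left(x{\left(-14,U{\left(1 - -3,-4 \right)} \right)} \right)} + 194380 = \frac{2 \left(26 - 14 - 4 \left(1 + \left(1 - -3\right) \left(-4\right)\right)\right)}{-351 - \left(-12 + 4 \left(1 + \left(1 - -3\right) \left(-4\right)\right)\right)} + 194380 = \frac{2 \left(26 - 14 - 4 \left(1 + \left(1 + 3\right) \left(-4\right)\right)\right)}{-351 - \left(-12 + 4 \left(1 + \left(1 + 3\right) \left(-4\right)\right)\right)} + 194380 = \frac{2 \left(26 - 14 - 4 \left(1 + 4 \left(-4\right)\right)\right)}{-351 - \left(-12 + 4 \left(1 + 4 \left(-4\right)\right)\right)} + 194380 = \frac{2 \left(26 - 14 - 4 \left(1 - 16\right)\right)}{-351 - \left(-12 + 4 \left(1 - 16\right)\right)} + 194380 = \frac{2 \left(26 - 14 - -60\right)}{-351 - -72} + 194380 = \frac{2 \left(26 - 14 + 60\right)}{-351 + \left(26 - 14 + 60\right)} + 194380 = 2 \cdot 72 \frac{1}{-351 + 72} + 194380 = 2 \cdot 72 \frac{1}{-279} + 194380 = 2 \cdot 72 \left(- \frac{1}{279}\right) + 194380 = - \frac{16}{31} + 194380 = \frac{6025764}{31}$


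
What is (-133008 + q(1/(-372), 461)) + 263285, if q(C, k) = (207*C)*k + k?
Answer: 16179703/124 ≈ 1.3048e+5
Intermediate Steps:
q(C, k) = k + 207*C*k (q(C, k) = 207*C*k + k = k + 207*C*k)
(-133008 + q(1/(-372), 461)) + 263285 = (-133008 + 461*(1 + 207/(-372))) + 263285 = (-133008 + 461*(1 + 207*(-1/372))) + 263285 = (-133008 + 461*(1 - 69/124)) + 263285 = (-133008 + 461*(55/124)) + 263285 = (-133008 + 25355/124) + 263285 = -16467637/124 + 263285 = 16179703/124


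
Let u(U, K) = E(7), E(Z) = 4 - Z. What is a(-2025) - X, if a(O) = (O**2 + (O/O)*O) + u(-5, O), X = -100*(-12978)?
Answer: 2800797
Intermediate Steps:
u(U, K) = -3 (u(U, K) = 4 - 1*7 = 4 - 7 = -3)
X = 1297800
a(O) = -3 + O + O**2 (a(O) = (O**2 + (O/O)*O) - 3 = (O**2 + 1*O) - 3 = (O**2 + O) - 3 = (O + O**2) - 3 = -3 + O + O**2)
a(-2025) - X = (-3 - 2025 + (-2025)**2) - 1*1297800 = (-3 - 2025 + 4100625) - 1297800 = 4098597 - 1297800 = 2800797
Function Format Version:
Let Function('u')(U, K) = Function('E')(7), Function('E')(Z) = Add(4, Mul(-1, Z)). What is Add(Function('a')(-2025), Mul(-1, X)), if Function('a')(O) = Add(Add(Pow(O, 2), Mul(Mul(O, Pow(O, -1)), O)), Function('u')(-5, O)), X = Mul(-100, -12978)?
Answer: 2800797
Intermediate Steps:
Function('u')(U, K) = -3 (Function('u')(U, K) = Add(4, Mul(-1, 7)) = Add(4, -7) = -3)
X = 1297800
Function('a')(O) = Add(-3, O, Pow(O, 2)) (Function('a')(O) = Add(Add(Pow(O, 2), Mul(Mul(O, Pow(O, -1)), O)), -3) = Add(Add(Pow(O, 2), Mul(1, O)), -3) = Add(Add(Pow(O, 2), O), -3) = Add(Add(O, Pow(O, 2)), -3) = Add(-3, O, Pow(O, 2)))
Add(Function('a')(-2025), Mul(-1, X)) = Add(Add(-3, -2025, Pow(-2025, 2)), Mul(-1, 1297800)) = Add(Add(-3, -2025, 4100625), -1297800) = Add(4098597, -1297800) = 2800797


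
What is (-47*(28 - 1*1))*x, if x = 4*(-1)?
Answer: 5076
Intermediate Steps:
x = -4
(-47*(28 - 1*1))*x = -47*(28 - 1*1)*(-4) = -47*(28 - 1)*(-4) = -47*27*(-4) = -1269*(-4) = 5076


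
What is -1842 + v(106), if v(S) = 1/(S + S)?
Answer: -390503/212 ≈ -1842.0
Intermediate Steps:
v(S) = 1/(2*S)
-1842 + v(106) = -1842 + (½)/106 = -1842 + (½)*(1/106) = -1842 + 1/212 = -390503/212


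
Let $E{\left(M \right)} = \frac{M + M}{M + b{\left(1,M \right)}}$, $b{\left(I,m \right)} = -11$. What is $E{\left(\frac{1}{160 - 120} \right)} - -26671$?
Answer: $\frac{11708567}{439} \approx 26671.0$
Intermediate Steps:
$E{\left(M \right)} = \frac{2 M}{-11 + M}$ ($E{\left(M \right)} = \frac{M + M}{M - 11} = \frac{2 M}{-11 + M}$)
$E{\left(\frac{1}{160 - 120} \right)} - -26671 = \frac{2}{\left(160 - 120\right) \left(-11 + \frac{1}{160 - 120}\right)} - -26671 = \frac{2}{40 \left(-11 + \frac{1}{40}\right)} + 26671 = 2 \cdot \frac{1}{40} \frac{1}{-11 + \frac{1}{40}} + 26671 = 2 \cdot \frac{1}{40} \frac{1}{- \frac{439}{40}} + 26671 = 2 \cdot \frac{1}{40} \left(- \frac{40}{439}\right) + 26671 = - \frac{2}{439} + 26671 = \frac{11708567}{439}$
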